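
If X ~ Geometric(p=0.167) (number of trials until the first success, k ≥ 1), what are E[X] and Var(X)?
E[X] = 5.9880, Var(X) = 29.8684

We have X ~ Geometric(p=0.167) (number of trials until the first success, k ≥ 1).

For a Geometric distribution with p=0.167 (number of trials until the first success, k ≥ 1):

Expected value:
E[X] = 5.9880

Variance:
Var(X) = 29.8684

Standard deviation:
σ = √Var(X) = 5.4652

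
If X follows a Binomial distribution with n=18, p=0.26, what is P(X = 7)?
0.093136

We have X ~ Binomial(n=18, p=0.26).

For a Binomial distribution, the PMF gives us the probability of each outcome.

Using the PMF formula:
P(X = 7) = 0.093136

Rounded to 4 decimal places: 0.0931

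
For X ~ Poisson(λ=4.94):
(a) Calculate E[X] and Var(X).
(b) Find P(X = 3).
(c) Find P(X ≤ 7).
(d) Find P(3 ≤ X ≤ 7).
(a) E[X] = 4.9400, Var(X) = 4.9400
(b) P(X = 3) = 0.143752
(c) P(X ≤ 7) = 0.872819
(d) P(3 ≤ X ≤ 7) = 0.743022

We have X ~ Poisson(λ=4.94).

(a) Moments:
E[X] = 4.9400
Var(X) = 4.9400
σ = √Var(X) = 2.2226

(b) Point probability using PMF:
P(X = 3) = 0.143752

(c) Cumulative probability using CDF:
P(X ≤ 7) = F(7) = 0.872819

(d) Range probability:
P(3 ≤ X ≤ 7) = P(X ≤ 7) - P(X ≤ 2)
                   = F(7) - F(2)
                   = 0.872819 - 0.129797
                   = 0.743022

This means approximately 74.3% of outcomes fall in the interval [3, 7].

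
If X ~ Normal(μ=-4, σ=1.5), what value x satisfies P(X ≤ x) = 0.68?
-3.2985

We have X ~ Normal(μ=-4, σ=1.5).

We want to find x such that P(X ≤ x) = 0.68.

This is the 68th percentile, which means 68% of values fall below this point.

Using the inverse CDF (quantile function):
x = F⁻¹(0.68) = -3.2985

Verification: P(X ≤ -3.2985) = 0.68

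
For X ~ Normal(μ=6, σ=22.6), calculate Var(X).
510.7600

We have X ~ Normal(μ=6, σ=22.6).

For a Normal distribution with μ=6, σ=22.6:
Var(X) = 510.7600

The variance measures the spread of the distribution around the mean.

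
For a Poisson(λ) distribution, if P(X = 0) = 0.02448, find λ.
λ = 3.7099

For a Poisson(λ) distribution, the PMF at 0 is:
P(X = 0) = λ^0 e^(-λ) / 0! = e^(-λ)

Given P(X = 0) = 0.02448:
e^(-λ) = 0.02448
-λ = ln(0.02448)
λ = -ln(0.02448) = 3.7099

Verification: e^(-3.7099) = 0.02448 ✓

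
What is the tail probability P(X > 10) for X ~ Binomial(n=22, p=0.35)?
0.106982

We have X ~ Binomial(n=22, p=0.35).

P(X > 10) = 1 - P(X ≤ 10)
                = 1 - F(10)
                = 1 - 0.893018
                = 0.106982

So there's approximately a 10.7% chance that X exceeds 10.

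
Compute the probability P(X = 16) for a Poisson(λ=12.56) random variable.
0.064339

We have X ~ Poisson(λ=12.56).

For a Poisson distribution, the PMF gives us the probability of each outcome.

Using the PMF formula:
P(X = 16) = 0.064339

Rounded to 4 decimal places: 0.0643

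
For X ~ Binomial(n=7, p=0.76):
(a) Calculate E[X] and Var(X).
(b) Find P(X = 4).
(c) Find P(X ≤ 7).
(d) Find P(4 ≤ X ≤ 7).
(a) E[X] = 5.3200, Var(X) = 1.2768
(b) P(X = 4) = 0.161420
(c) P(X ≤ 7) = 1.000000
(d) P(4 ≤ X ≤ 7) = 0.938305

We have X ~ Binomial(n=7, p=0.76).

(a) Moments:
E[X] = 5.3200
Var(X) = 1.2768
σ = √Var(X) = 1.1300

(b) Point probability using PMF:
P(X = 4) = 0.161420

(c) Cumulative probability using CDF:
P(X ≤ 7) = F(7) = 1.000000

(d) Range probability:
P(4 ≤ X ≤ 7) = P(X ≤ 7) - P(X ≤ 3)
                   = F(7) - F(3)
                   = 1.000000 - 0.061695
                   = 0.938305

This means approximately 93.8% of outcomes fall in the interval [4, 7].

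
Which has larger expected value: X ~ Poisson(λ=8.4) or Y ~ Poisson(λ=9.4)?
Y has larger mean (9.4000 > 8.4000)

Compute the expected value for each distribution:

X ~ Poisson(λ=8.4):
E[X] = 8.4000

Y ~ Poisson(λ=9.4):
E[Y] = 9.4000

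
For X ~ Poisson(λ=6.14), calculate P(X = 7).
0.140663

We have X ~ Poisson(λ=6.14).

For a Poisson distribution, the PMF gives us the probability of each outcome.

Using the PMF formula:
P(X = 7) = 0.140663

Rounded to 4 decimal places: 0.1407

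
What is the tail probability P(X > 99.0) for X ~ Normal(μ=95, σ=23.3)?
0.431847

We have X ~ Normal(μ=95, σ=23.3).

P(X > 99.0) = 1 - P(X ≤ 99.0)
                = 1 - F(99.0)
                = 1 - 0.568153
                = 0.431847

So there's approximately a 43.2% chance that X exceeds 99.0.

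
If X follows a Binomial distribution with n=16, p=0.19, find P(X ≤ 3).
0.638093

We have X ~ Binomial(n=16, p=0.19).

The CDF gives us P(X ≤ k).

Using the CDF:
P(X ≤ 3) = 0.638093

This means there's approximately a 63.8% chance that X is at most 3.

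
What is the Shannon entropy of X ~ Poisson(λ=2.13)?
1.7407 nats

We have X ~ Poisson(λ=2.13).

The Shannon entropy measures the uncertainty or information content of the distribution.

For a Poisson distribution with λ=2.13:
H(X) = 1.7407 nats

(In bits, this would be 2.5112 bits.)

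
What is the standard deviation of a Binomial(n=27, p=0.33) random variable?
2.4433

We have X ~ Binomial(n=27, p=0.33).

For a Binomial distribution with n=27, p=0.33:
σ = √Var(X) = 2.4433

The standard deviation is the square root of the variance.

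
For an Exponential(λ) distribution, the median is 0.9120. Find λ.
λ = 0.7600

For X ~ Exponential(λ), the CDF is F(x) = 1 - e^(-λx).
The median m satisfies F(m) = 0.5:
1 - e^(-λm) = 0.5
e^(-λm) = 0.5
λm = ln(2)
m = ln(2) / λ

Given m = 0.9120:
λ = ln(2) / 0.9120 = 0.693147 / 0.9120 = 0.7600

Verification: ln(2) / 0.7600 = 0.9120 ✓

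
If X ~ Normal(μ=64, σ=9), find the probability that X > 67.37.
0.354037

We have X ~ Normal(μ=64, σ=9).

P(X > 67.37) = 1 - P(X ≤ 67.37)
                = 1 - F(67.37)
                = 1 - 0.645963
                = 0.354037

So there's approximately a 35.4% chance that X exceeds 67.37.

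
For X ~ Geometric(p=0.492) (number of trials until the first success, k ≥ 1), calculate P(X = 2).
0.249936

We have X ~ Geometric(p=0.492) (number of trials until the first success, k ≥ 1).

For a Geometric distribution, the PMF gives us the probability of each outcome.

Using the PMF formula:
P(X = 2) = 0.249936

Rounded to 4 decimal places: 0.2499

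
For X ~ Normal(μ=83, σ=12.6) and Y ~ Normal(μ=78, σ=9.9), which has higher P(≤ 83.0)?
Y has higher probability (P(Y ≤ 83.0) = 0.6932 > P(X ≤ 83.0) = 0.5000)

Compute P(≤ 83.0) for each distribution:

X ~ Normal(μ=83, σ=12.6):
P(X ≤ 83.0) = 0.5000

Y ~ Normal(μ=78, σ=9.9):
P(Y ≤ 83.0) = 0.6932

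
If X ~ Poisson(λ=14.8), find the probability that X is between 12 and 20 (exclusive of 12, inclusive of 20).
0.640601

We have X ~ Poisson(λ=14.8).

To find P(12 < X ≤ 20), we use:
P(12 < X ≤ 20) = P(X ≤ 20) - P(X ≤ 12)
                 = F(20) - F(12)
                 = 0.925114 - 0.284513
                 = 0.640601

So there's approximately a 64.1% chance that X falls in this range.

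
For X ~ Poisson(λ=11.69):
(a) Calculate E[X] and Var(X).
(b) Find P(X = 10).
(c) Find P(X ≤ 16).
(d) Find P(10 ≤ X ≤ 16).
(a) E[X] = 11.6900, Var(X) = 11.6900
(b) P(X = 10) = 0.110022
(c) P(X ≤ 16) = 0.914671
(d) P(10 ≤ X ≤ 16) = 0.644148

We have X ~ Poisson(λ=11.69).

(a) Moments:
E[X] = 11.6900
Var(X) = 11.6900
σ = √Var(X) = 3.4191

(b) Point probability using PMF:
P(X = 10) = 0.110022

(c) Cumulative probability using CDF:
P(X ≤ 16) = F(16) = 0.914671

(d) Range probability:
P(10 ≤ X ≤ 16) = P(X ≤ 16) - P(X ≤ 9)
                   = F(16) - F(9)
                   = 0.914671 - 0.270523
                   = 0.644148

This means approximately 64.4% of outcomes fall in the interval [10, 16].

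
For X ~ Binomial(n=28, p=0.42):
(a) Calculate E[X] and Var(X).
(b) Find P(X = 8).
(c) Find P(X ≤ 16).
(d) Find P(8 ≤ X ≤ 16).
(a) E[X] = 11.7600, Var(X) = 6.8208
(b) P(X = 8) = 0.055853
(c) P(X ≤ 16) = 0.964387
(d) P(8 ≤ X ≤ 16) = 0.915756

We have X ~ Binomial(n=28, p=0.42).

(a) Moments:
E[X] = 11.7600
Var(X) = 6.8208
σ = √Var(X) = 2.6117

(b) Point probability using PMF:
P(X = 8) = 0.055853

(c) Cumulative probability using CDF:
P(X ≤ 16) = F(16) = 0.964387

(d) Range probability:
P(8 ≤ X ≤ 16) = P(X ≤ 16) - P(X ≤ 7)
                   = F(16) - F(7)
                   = 0.964387 - 0.048631
                   = 0.915756

This means approximately 91.6% of outcomes fall in the interval [8, 16].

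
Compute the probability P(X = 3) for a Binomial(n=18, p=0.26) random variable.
0.156706

We have X ~ Binomial(n=18, p=0.26).

For a Binomial distribution, the PMF gives us the probability of each outcome.

Using the PMF formula:
P(X = 3) = 0.156706

Rounded to 4 decimal places: 0.1567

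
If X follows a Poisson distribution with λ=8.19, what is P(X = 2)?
0.009304

We have X ~ Poisson(λ=8.19).

For a Poisson distribution, the PMF gives us the probability of each outcome.

Using the PMF formula:
P(X = 2) = 0.009304

Rounded to 4 decimal places: 0.0093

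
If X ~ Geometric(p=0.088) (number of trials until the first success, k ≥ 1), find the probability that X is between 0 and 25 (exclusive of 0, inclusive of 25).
0.900030

We have X ~ Geometric(p=0.088) (number of trials until the first success, k ≥ 1).

To find P(0 < X ≤ 25), we use:
P(0 < X ≤ 25) = P(X ≤ 25) - P(X ≤ 0)
                 = F(25) - F(0)
                 = 0.900030 - 0.000000
                 = 0.900030

So there's approximately a 90.0% chance that X falls in this range.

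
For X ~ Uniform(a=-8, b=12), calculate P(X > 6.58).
0.271000

We have X ~ Uniform(a=-8, b=12).

P(X > 6.58) = 1 - P(X ≤ 6.58)
                = 1 - F(6.58)
                = 1 - 0.729000
                = 0.271000

So there's approximately a 27.1% chance that X exceeds 6.58.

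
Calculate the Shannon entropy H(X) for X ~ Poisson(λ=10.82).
2.6015 nats

We have X ~ Poisson(λ=10.82).

The Shannon entropy measures the uncertainty or information content of the distribution.

For a Poisson distribution with λ=10.82:
H(X) = 2.6015 nats

(In bits, this would be 3.7532 bits.)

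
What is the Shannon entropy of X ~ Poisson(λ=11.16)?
2.6173 nats

We have X ~ Poisson(λ=11.16).

The Shannon entropy measures the uncertainty or information content of the distribution.

For a Poisson distribution with λ=11.16:
H(X) = 2.6173 nats

(In bits, this would be 3.7759 bits.)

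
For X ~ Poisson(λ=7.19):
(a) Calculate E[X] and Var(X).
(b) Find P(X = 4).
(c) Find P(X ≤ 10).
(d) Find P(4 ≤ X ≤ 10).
(a) E[X] = 7.1900, Var(X) = 7.1900
(b) P(X = 4) = 0.083971
(c) P(X ≤ 10) = 0.887445
(d) P(4 ≤ X ≤ 10) = 0.815063

We have X ~ Poisson(λ=7.19).

(a) Moments:
E[X] = 7.1900
Var(X) = 7.1900
σ = √Var(X) = 2.6814

(b) Point probability using PMF:
P(X = 4) = 0.083971

(c) Cumulative probability using CDF:
P(X ≤ 10) = F(10) = 0.887445

(d) Range probability:
P(4 ≤ X ≤ 10) = P(X ≤ 10) - P(X ≤ 3)
                   = F(10) - F(3)
                   = 0.887445 - 0.072383
                   = 0.815063

This means approximately 81.5% of outcomes fall in the interval [4, 10].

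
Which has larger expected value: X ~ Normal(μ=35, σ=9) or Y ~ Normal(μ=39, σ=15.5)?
Y has larger mean (39.0000 > 35.0000)

Compute the expected value for each distribution:

X ~ Normal(μ=35, σ=9):
E[X] = 35.0000

Y ~ Normal(μ=39, σ=15.5):
E[Y] = 39.0000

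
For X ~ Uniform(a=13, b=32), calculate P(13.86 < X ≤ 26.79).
0.680526

We have X ~ Uniform(a=13, b=32).

To find P(13.86 < X ≤ 26.79), we use:
P(13.86 < X ≤ 26.79) = P(X ≤ 26.79) - P(X ≤ 13.86)
                 = F(26.79) - F(13.86)
                 = 0.725789 - 0.045263
                 = 0.680526

So there's approximately a 68.1% chance that X falls in this range.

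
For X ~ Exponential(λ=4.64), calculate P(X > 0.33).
0.216276

We have X ~ Exponential(λ=4.64).

P(X > 0.33) = 1 - P(X ≤ 0.33)
                = 1 - F(0.33)
                = 1 - 0.783724
                = 0.216276

So there's approximately a 21.6% chance that X exceeds 0.33.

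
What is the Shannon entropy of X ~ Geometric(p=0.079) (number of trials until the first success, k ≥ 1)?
3.4977 nats

We have X ~ Geometric(p=0.079) (number of trials until the first success, k ≥ 1).

The Shannon entropy measures the uncertainty or information content of the distribution.

For a Geometric distribution with p=0.079 (number of trials until the first success, k ≥ 1):
H(X) = 3.4977 nats

(In bits, this would be 5.0461 bits.)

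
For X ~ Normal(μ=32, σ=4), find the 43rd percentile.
31.2945

We have X ~ Normal(μ=32, σ=4).

We want to find x such that P(X ≤ x) = 0.43.

This is the 43rd percentile, which means 43% of values fall below this point.

Using the inverse CDF (quantile function):
x = F⁻¹(0.43) = 31.2945

Verification: P(X ≤ 31.2945) = 0.43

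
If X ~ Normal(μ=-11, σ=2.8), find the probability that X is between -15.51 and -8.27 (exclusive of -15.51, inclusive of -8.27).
0.781599

We have X ~ Normal(μ=-11, σ=2.8).

To find P(-15.51 < X ≤ -8.27), we use:
P(-15.51 < X ≤ -8.27) = P(X ≤ -8.27) - P(X ≤ -15.51)
                 = F(-8.27) - F(-15.51)
                 = 0.835220 - 0.053621
                 = 0.781599

So there's approximately a 78.2% chance that X falls in this range.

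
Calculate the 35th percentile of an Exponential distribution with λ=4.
0.1077

We have X ~ Exponential(λ=4).

We want to find x such that P(X ≤ x) = 0.35.

This is the 35th percentile, which means 35% of values fall below this point.

Using the inverse CDF (quantile function):
x = F⁻¹(0.35) = 0.1077

Verification: P(X ≤ 0.1077) = 0.35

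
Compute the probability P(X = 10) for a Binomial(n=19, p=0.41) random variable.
0.107418

We have X ~ Binomial(n=19, p=0.41).

For a Binomial distribution, the PMF gives us the probability of each outcome.

Using the PMF formula:
P(X = 10) = 0.107418

Rounded to 4 decimal places: 0.1074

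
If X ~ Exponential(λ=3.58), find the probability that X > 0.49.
0.173046

We have X ~ Exponential(λ=3.58).

P(X > 0.49) = 1 - P(X ≤ 0.49)
                = 1 - F(0.49)
                = 1 - 0.826954
                = 0.173046

So there's approximately a 17.3% chance that X exceeds 0.49.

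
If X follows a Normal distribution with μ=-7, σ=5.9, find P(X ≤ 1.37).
0.921999

We have X ~ Normal(μ=-7, σ=5.9).

The CDF gives us P(X ≤ k).

Using the CDF:
P(X ≤ 1.37) = 0.921999

This means there's approximately a 92.2% chance that X is at most 1.37.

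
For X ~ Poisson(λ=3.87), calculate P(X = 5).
0.150888

We have X ~ Poisson(λ=3.87).

For a Poisson distribution, the PMF gives us the probability of each outcome.

Using the PMF formula:
P(X = 5) = 0.150888

Rounded to 4 decimal places: 0.1509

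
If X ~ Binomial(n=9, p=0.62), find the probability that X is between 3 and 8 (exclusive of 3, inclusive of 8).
0.907761

We have X ~ Binomial(n=9, p=0.62).

To find P(3 < X ≤ 8), we use:
P(3 < X ≤ 8) = P(X ≤ 8) - P(X ≤ 3)
                 = F(8) - F(3)
                 = 0.986463 - 0.078702
                 = 0.907761

So there's approximately a 90.8% chance that X falls in this range.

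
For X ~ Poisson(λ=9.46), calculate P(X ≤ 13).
0.900586

We have X ~ Poisson(λ=9.46).

The CDF gives us P(X ≤ k).

Using the CDF:
P(X ≤ 13) = 0.900586

This means there's approximately a 90.1% chance that X is at most 13.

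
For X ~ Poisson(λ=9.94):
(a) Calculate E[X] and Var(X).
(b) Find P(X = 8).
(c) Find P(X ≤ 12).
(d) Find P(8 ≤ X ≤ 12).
(a) E[X] = 9.9400, Var(X) = 9.9400
(b) P(X = 8) = 0.113942
(c) P(X ≤ 12) = 0.797209
(d) P(8 ≤ X ≤ 12) = 0.571535

We have X ~ Poisson(λ=9.94).

(a) Moments:
E[X] = 9.9400
Var(X) = 9.9400
σ = √Var(X) = 3.1528

(b) Point probability using PMF:
P(X = 8) = 0.113942

(c) Cumulative probability using CDF:
P(X ≤ 12) = F(12) = 0.797209

(d) Range probability:
P(8 ≤ X ≤ 12) = P(X ≤ 12) - P(X ≤ 7)
                   = F(12) - F(7)
                   = 0.797209 - 0.225674
                   = 0.571535

This means approximately 57.2% of outcomes fall in the interval [8, 12].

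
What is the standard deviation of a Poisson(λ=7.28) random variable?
2.6981

We have X ~ Poisson(λ=7.28).

For a Poisson distribution with λ=7.28:
σ = √Var(X) = 2.6981

The standard deviation is the square root of the variance.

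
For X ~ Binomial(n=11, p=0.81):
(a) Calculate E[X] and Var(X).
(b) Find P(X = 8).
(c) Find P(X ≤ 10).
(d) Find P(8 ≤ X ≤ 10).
(a) E[X] = 8.9100, Var(X) = 1.6929
(b) P(X = 8) = 0.209713
(c) P(X ≤ 10) = 0.901523
(d) P(8 ≤ X ≤ 10) = 0.761821

We have X ~ Binomial(n=11, p=0.81).

(a) Moments:
E[X] = 8.9100
Var(X) = 1.6929
σ = √Var(X) = 1.3011

(b) Point probability using PMF:
P(X = 8) = 0.209713

(c) Cumulative probability using CDF:
P(X ≤ 10) = F(10) = 0.901523

(d) Range probability:
P(8 ≤ X ≤ 10) = P(X ≤ 10) - P(X ≤ 7)
                   = F(10) - F(7)
                   = 0.901523 - 0.139702
                   = 0.761821

This means approximately 76.2% of outcomes fall in the interval [8, 10].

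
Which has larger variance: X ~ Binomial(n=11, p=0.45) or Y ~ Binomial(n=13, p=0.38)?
Y has larger variance (3.0628 > 2.7225)

Compute the variance for each distribution:

X ~ Binomial(n=11, p=0.45):
Var(X) = 2.7225

Y ~ Binomial(n=13, p=0.38):
Var(Y) = 3.0628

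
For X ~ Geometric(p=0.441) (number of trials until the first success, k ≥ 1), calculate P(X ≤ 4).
0.902356

We have X ~ Geometric(p=0.441) (number of trials until the first success, k ≥ 1).

The CDF gives us P(X ≤ k).

Using the CDF:
P(X ≤ 4) = 0.902356

This means there's approximately a 90.2% chance that X is at most 4.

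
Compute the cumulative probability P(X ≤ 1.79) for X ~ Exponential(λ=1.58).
0.940881

We have X ~ Exponential(λ=1.58).

The CDF gives us P(X ≤ k).

Using the CDF:
P(X ≤ 1.79) = 0.940881

This means there's approximately a 94.1% chance that X is at most 1.79.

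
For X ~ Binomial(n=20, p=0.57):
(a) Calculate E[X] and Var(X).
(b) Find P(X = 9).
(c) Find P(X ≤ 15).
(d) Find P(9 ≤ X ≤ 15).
(a) E[X] = 11.4000, Var(X) = 4.9020
(b) P(X = 9) = 0.099136
(c) P(X ≤ 15) = 0.971390
(d) P(9 ≤ X ≤ 15) = 0.875636

We have X ~ Binomial(n=20, p=0.57).

(a) Moments:
E[X] = 11.4000
Var(X) = 4.9020
σ = √Var(X) = 2.2140

(b) Point probability using PMF:
P(X = 9) = 0.099136

(c) Cumulative probability using CDF:
P(X ≤ 15) = F(15) = 0.971390

(d) Range probability:
P(9 ≤ X ≤ 15) = P(X ≤ 15) - P(X ≤ 8)
                   = F(15) - F(8)
                   = 0.971390 - 0.095755
                   = 0.875636

This means approximately 87.6% of outcomes fall in the interval [9, 15].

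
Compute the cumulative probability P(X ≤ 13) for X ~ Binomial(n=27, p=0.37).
0.917365

We have X ~ Binomial(n=27, p=0.37).

The CDF gives us P(X ≤ k).

Using the CDF:
P(X ≤ 13) = 0.917365

This means there's approximately a 91.7% chance that X is at most 13.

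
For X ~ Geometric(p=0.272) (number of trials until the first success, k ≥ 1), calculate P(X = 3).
0.144156

We have X ~ Geometric(p=0.272) (number of trials until the first success, k ≥ 1).

For a Geometric distribution, the PMF gives us the probability of each outcome.

Using the PMF formula:
P(X = 3) = 0.144156

Rounded to 4 decimal places: 0.1442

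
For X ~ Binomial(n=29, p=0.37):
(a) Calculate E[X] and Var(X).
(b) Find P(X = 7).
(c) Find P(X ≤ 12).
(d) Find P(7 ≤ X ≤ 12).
(a) E[X] = 10.7300, Var(X) = 6.7599
(b) P(X = 7) = 0.057049
(c) P(X ≤ 12) = 0.754544
(d) P(7 ≤ X ≤ 12) = 0.706748

We have X ~ Binomial(n=29, p=0.37).

(a) Moments:
E[X] = 10.7300
Var(X) = 6.7599
σ = √Var(X) = 2.6000

(b) Point probability using PMF:
P(X = 7) = 0.057049

(c) Cumulative probability using CDF:
P(X ≤ 12) = F(12) = 0.754544

(d) Range probability:
P(7 ≤ X ≤ 12) = P(X ≤ 12) - P(X ≤ 6)
                   = F(12) - F(6)
                   = 0.754544 - 0.047796
                   = 0.706748

This means approximately 70.7% of outcomes fall in the interval [7, 12].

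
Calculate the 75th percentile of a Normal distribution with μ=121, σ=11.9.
129.0264

We have X ~ Normal(μ=121, σ=11.9).

We want to find x such that P(X ≤ x) = 0.75.

This is the 75th percentile, which means 75% of values fall below this point.

Using the inverse CDF (quantile function):
x = F⁻¹(0.75) = 129.0264

Verification: P(X ≤ 129.0264) = 0.75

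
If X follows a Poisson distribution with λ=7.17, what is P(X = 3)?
0.047262

We have X ~ Poisson(λ=7.17).

For a Poisson distribution, the PMF gives us the probability of each outcome.

Using the PMF formula:
P(X = 3) = 0.047262

Rounded to 4 decimal places: 0.0473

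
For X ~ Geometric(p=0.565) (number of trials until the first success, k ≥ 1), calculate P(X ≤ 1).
0.565000

We have X ~ Geometric(p=0.565) (number of trials until the first success, k ≥ 1).

The CDF gives us P(X ≤ k).

Using the CDF:
P(X ≤ 1) = 0.565000

This means there's approximately a 56.5% chance that X is at most 1.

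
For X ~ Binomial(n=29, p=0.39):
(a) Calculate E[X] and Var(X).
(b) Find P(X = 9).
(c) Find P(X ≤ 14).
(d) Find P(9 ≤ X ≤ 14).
(a) E[X] = 11.3100, Var(X) = 6.8991
(b) P(X = 9) = 0.106372
(c) P(X ≤ 14) = 0.886839
(d) P(9 ≤ X ≤ 14) = 0.745083

We have X ~ Binomial(n=29, p=0.39).

(a) Moments:
E[X] = 11.3100
Var(X) = 6.8991
σ = √Var(X) = 2.6266

(b) Point probability using PMF:
P(X = 9) = 0.106372

(c) Cumulative probability using CDF:
P(X ≤ 14) = F(14) = 0.886839

(d) Range probability:
P(9 ≤ X ≤ 14) = P(X ≤ 14) - P(X ≤ 8)
                   = F(14) - F(8)
                   = 0.886839 - 0.141755
                   = 0.745083

This means approximately 74.5% of outcomes fall in the interval [9, 14].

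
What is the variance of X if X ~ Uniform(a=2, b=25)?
44.0833

We have X ~ Uniform(a=2, b=25).

For a Uniform distribution with a=2, b=25:
Var(X) = 44.0833

The variance measures the spread of the distribution around the mean.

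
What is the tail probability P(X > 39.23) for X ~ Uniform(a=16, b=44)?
0.170357

We have X ~ Uniform(a=16, b=44).

P(X > 39.23) = 1 - P(X ≤ 39.23)
                = 1 - F(39.23)
                = 1 - 0.829643
                = 0.170357

So there's approximately a 17.0% chance that X exceeds 39.23.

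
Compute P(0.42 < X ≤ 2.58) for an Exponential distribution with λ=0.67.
0.577194

We have X ~ Exponential(λ=0.67).

To find P(0.42 < X ≤ 2.58), we use:
P(0.42 < X ≤ 2.58) = P(X ≤ 2.58) - P(X ≤ 0.42)
                 = F(2.58) - F(0.42)
                 = 0.822467 - 0.245274
                 = 0.577194

So there's approximately a 57.7% chance that X falls in this range.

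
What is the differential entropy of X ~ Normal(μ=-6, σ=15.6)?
4.1662 nats

We have X ~ Normal(μ=-6, σ=15.6).

The differential entropy measures the uncertainty or information content of the distribution.

For a Normal distribution with μ=-6, σ=15.6:
h(X) = 4.1662 nats

(In bits, this would be 6.0106 bits.)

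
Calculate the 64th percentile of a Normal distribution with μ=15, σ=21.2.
22.5993

We have X ~ Normal(μ=15, σ=21.2).

We want to find x such that P(X ≤ x) = 0.64.

This is the 64th percentile, which means 64% of values fall below this point.

Using the inverse CDF (quantile function):
x = F⁻¹(0.64) = 22.5993

Verification: P(X ≤ 22.5993) = 0.64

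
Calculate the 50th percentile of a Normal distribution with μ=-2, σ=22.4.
-2.0000

We have X ~ Normal(μ=-2, σ=22.4).

We want to find x such that P(X ≤ x) = 0.5.

This is the 50th percentile, which means 50% of values fall below this point.

Using the inverse CDF (quantile function):
x = F⁻¹(0.5) = -2.0000

Verification: P(X ≤ -2.0000) = 0.5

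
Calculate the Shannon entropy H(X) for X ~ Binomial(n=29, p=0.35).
2.3609 nats

We have X ~ Binomial(n=29, p=0.35).

The Shannon entropy measures the uncertainty or information content of the distribution.

For a Binomial distribution with n=29, p=0.35:
H(X) = 2.3609 nats

(In bits, this would be 3.4061 bits.)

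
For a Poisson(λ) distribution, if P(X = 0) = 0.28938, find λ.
λ = 1.2400

For a Poisson(λ) distribution, the PMF at 0 is:
P(X = 0) = λ^0 e^(-λ) / 0! = e^(-λ)

Given P(X = 0) = 0.28938:
e^(-λ) = 0.28938
-λ = ln(0.28938)
λ = -ln(0.28938) = 1.2400

Verification: e^(-1.2400) = 0.28938 ✓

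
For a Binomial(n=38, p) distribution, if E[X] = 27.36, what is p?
p = 0.72

For a Binomial(n, p) distribution:
E[X] = n × p

Given n = 38 and E[X] = 27.36:
27.36 = 38 × p
p = 27.36 / 38 = 0.72

Verification: Binomial(38, 0.72) has E[X] = 27.36 ✓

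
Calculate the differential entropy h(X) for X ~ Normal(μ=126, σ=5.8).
3.1768 nats

We have X ~ Normal(μ=126, σ=5.8).

The differential entropy measures the uncertainty or information content of the distribution.

For a Normal distribution with μ=126, σ=5.8:
h(X) = 3.1768 nats

(In bits, this would be 4.5831 bits.)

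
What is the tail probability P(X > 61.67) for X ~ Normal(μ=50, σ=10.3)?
0.128605

We have X ~ Normal(μ=50, σ=10.3).

P(X > 61.67) = 1 - P(X ≤ 61.67)
                = 1 - F(61.67)
                = 1 - 0.871395
                = 0.128605

So there's approximately a 12.9% chance that X exceeds 61.67.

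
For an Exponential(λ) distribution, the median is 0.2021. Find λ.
λ = 3.4297

For X ~ Exponential(λ), the CDF is F(x) = 1 - e^(-λx).
The median m satisfies F(m) = 0.5:
1 - e^(-λm) = 0.5
e^(-λm) = 0.5
λm = ln(2)
m = ln(2) / λ

Given m = 0.2021:
λ = ln(2) / 0.2021 = 0.693147 / 0.2021 = 3.4297

Verification: ln(2) / 3.4297 = 0.2021 ✓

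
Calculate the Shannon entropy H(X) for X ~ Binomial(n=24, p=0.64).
2.2725 nats

We have X ~ Binomial(n=24, p=0.64).

The Shannon entropy measures the uncertainty or information content of the distribution.

For a Binomial distribution with n=24, p=0.64:
H(X) = 2.2725 nats

(In bits, this would be 3.2786 bits.)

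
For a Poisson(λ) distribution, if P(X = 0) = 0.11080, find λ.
λ = 2.2000

For a Poisson(λ) distribution, the PMF at 0 is:
P(X = 0) = λ^0 e^(-λ) / 0! = e^(-λ)

Given P(X = 0) = 0.11080:
e^(-λ) = 0.11080
-λ = ln(0.11080)
λ = -ln(0.11080) = 2.2000

Verification: e^(-2.2000) = 0.11080 ✓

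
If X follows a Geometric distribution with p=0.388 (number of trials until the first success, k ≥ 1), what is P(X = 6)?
0.033311

We have X ~ Geometric(p=0.388) (number of trials until the first success, k ≥ 1).

For a Geometric distribution, the PMF gives us the probability of each outcome.

Using the PMF formula:
P(X = 6) = 0.033311

Rounded to 4 decimal places: 0.0333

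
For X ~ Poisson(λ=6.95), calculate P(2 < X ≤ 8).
0.704813

We have X ~ Poisson(λ=6.95).

To find P(2 < X ≤ 8), we use:
P(2 < X ≤ 8) = P(X ≤ 8) - P(X ≤ 2)
                 = F(8) - F(2)
                 = 0.735586 - 0.030773
                 = 0.704813

So there's approximately a 70.5% chance that X falls in this range.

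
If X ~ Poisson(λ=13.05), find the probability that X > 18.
0.071837

We have X ~ Poisson(λ=13.05).

P(X > 18) = 1 - P(X ≤ 18)
                = 1 - F(18)
                = 1 - 0.928163
                = 0.071837

So there's approximately a 7.2% chance that X exceeds 18.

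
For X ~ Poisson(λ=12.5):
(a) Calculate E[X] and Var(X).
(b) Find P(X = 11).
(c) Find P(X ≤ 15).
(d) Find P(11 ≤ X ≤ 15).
(a) E[X] = 12.5000, Var(X) = 12.5000
(b) P(X = 11) = 0.108686
(c) P(X ≤ 15) = 0.806029
(d) P(11 ≤ X ≤ 15) = 0.508954

We have X ~ Poisson(λ=12.5).

(a) Moments:
E[X] = 12.5000
Var(X) = 12.5000
σ = √Var(X) = 3.5355

(b) Point probability using PMF:
P(X = 11) = 0.108686

(c) Cumulative probability using CDF:
P(X ≤ 15) = F(15) = 0.806029

(d) Range probability:
P(11 ≤ X ≤ 15) = P(X ≤ 15) - P(X ≤ 10)
                   = F(15) - F(10)
                   = 0.806029 - 0.297075
                   = 0.508954

This means approximately 50.9% of outcomes fall in the interval [11, 15].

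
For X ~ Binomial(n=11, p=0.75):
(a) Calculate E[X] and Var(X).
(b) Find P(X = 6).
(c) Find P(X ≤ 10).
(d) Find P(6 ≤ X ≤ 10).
(a) E[X] = 8.2500, Var(X) = 2.0625
(b) P(X = 6) = 0.080299
(c) P(X ≤ 10) = 0.957765
(d) P(6 ≤ X ≤ 10) = 0.923437

We have X ~ Binomial(n=11, p=0.75).

(a) Moments:
E[X] = 8.2500
Var(X) = 2.0625
σ = √Var(X) = 1.4361

(b) Point probability using PMF:
P(X = 6) = 0.080299

(c) Cumulative probability using CDF:
P(X ≤ 10) = F(10) = 0.957765

(d) Range probability:
P(6 ≤ X ≤ 10) = P(X ≤ 10) - P(X ≤ 5)
                   = F(10) - F(5)
                   = 0.957765 - 0.034328
                   = 0.923437

This means approximately 92.3% of outcomes fall in the interval [6, 10].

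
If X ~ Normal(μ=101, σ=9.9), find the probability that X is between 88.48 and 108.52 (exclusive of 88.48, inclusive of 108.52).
0.673253

We have X ~ Normal(μ=101, σ=9.9).

To find P(88.48 < X ≤ 108.52), we use:
P(88.48 < X ≤ 108.52) = P(X ≤ 108.52) - P(X ≤ 88.48)
                 = F(108.52) - F(88.48)
                 = 0.776252 - 0.102999
                 = 0.673253

So there's approximately a 67.3% chance that X falls in this range.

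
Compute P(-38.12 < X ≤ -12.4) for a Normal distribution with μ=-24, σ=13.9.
0.643154

We have X ~ Normal(μ=-24, σ=13.9).

To find P(-38.12 < X ≤ -12.4), we use:
P(-38.12 < X ≤ -12.4) = P(X ≤ -12.4) - P(X ≤ -38.12)
                 = F(-12.4) - F(-38.12)
                 = 0.798009 - 0.154856
                 = 0.643154

So there's approximately a 64.3% chance that X falls in this range.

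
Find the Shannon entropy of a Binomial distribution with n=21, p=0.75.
2.0977 nats

We have X ~ Binomial(n=21, p=0.75).

The Shannon entropy measures the uncertainty or information content of the distribution.

For a Binomial distribution with n=21, p=0.75:
H(X) = 2.0977 nats

(In bits, this would be 3.0263 bits.)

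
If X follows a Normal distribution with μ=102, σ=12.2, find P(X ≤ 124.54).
0.967666

We have X ~ Normal(μ=102, σ=12.2).

The CDF gives us P(X ≤ k).

Using the CDF:
P(X ≤ 124.54) = 0.967666

This means there's approximately a 96.8% chance that X is at most 124.54.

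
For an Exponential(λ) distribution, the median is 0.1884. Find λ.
λ = 3.6791

For X ~ Exponential(λ), the CDF is F(x) = 1 - e^(-λx).
The median m satisfies F(m) = 0.5:
1 - e^(-λm) = 0.5
e^(-λm) = 0.5
λm = ln(2)
m = ln(2) / λ

Given m = 0.1884:
λ = ln(2) / 0.1884 = 0.693147 / 0.1884 = 3.6791

Verification: ln(2) / 3.6791 = 0.1884 ✓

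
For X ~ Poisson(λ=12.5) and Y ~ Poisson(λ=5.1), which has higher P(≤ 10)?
Y has higher probability (P(Y ≤ 10) = 0.9844 > P(X ≤ 10) = 0.2971)

Compute P(≤ 10) for each distribution:

X ~ Poisson(λ=12.5):
P(X ≤ 10) = 0.2971

Y ~ Poisson(λ=5.1):
P(Y ≤ 10) = 0.9844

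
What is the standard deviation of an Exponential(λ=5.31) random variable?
0.1883

We have X ~ Exponential(λ=5.31).

For an Exponential distribution with λ=5.31:
σ = √Var(X) = 0.1883

The standard deviation is the square root of the variance.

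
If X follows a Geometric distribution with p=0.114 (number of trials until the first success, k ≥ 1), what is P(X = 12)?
0.030108

We have X ~ Geometric(p=0.114) (number of trials until the first success, k ≥ 1).

For a Geometric distribution, the PMF gives us the probability of each outcome.

Using the PMF formula:
P(X = 12) = 0.030108

Rounded to 4 decimal places: 0.0301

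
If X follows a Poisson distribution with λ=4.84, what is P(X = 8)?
0.059055

We have X ~ Poisson(λ=4.84).

For a Poisson distribution, the PMF gives us the probability of each outcome.

Using the PMF formula:
P(X = 8) = 0.059055

Rounded to 4 decimal places: 0.0591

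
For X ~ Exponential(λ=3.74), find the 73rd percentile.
0.3501

We have X ~ Exponential(λ=3.74).

We want to find x such that P(X ≤ x) = 0.73.

This is the 73rd percentile, which means 73% of values fall below this point.

Using the inverse CDF (quantile function):
x = F⁻¹(0.73) = 0.3501

Verification: P(X ≤ 0.3501) = 0.73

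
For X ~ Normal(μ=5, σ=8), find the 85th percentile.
13.2915

We have X ~ Normal(μ=5, σ=8).

We want to find x such that P(X ≤ x) = 0.85.

This is the 85th percentile, which means 85% of values fall below this point.

Using the inverse CDF (quantile function):
x = F⁻¹(0.85) = 13.2915

Verification: P(X ≤ 13.2915) = 0.85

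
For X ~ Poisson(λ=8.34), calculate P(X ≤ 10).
0.780767

We have X ~ Poisson(λ=8.34).

The CDF gives us P(X ≤ k).

Using the CDF:
P(X ≤ 10) = 0.780767

This means there's approximately a 78.1% chance that X is at most 10.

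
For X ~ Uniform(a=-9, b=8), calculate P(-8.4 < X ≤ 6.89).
0.899412

We have X ~ Uniform(a=-9, b=8).

To find P(-8.4 < X ≤ 6.89), we use:
P(-8.4 < X ≤ 6.89) = P(X ≤ 6.89) - P(X ≤ -8.4)
                 = F(6.89) - F(-8.4)
                 = 0.934706 - 0.035294
                 = 0.899412

So there's approximately a 89.9% chance that X falls in this range.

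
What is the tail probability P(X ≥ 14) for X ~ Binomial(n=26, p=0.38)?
0.073488

We have X ~ Binomial(n=26, p=0.38).

For discrete distributions, P(X ≥ 14) = 1 - P(X ≤ 13).

P(X ≤ 13) = 0.926512
P(X ≥ 14) = 1 - 0.926512 = 0.073488

So there's approximately a 7.3% chance that X is at least 14.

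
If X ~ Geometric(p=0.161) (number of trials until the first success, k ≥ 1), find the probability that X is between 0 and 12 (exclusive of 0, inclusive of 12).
0.878341

We have X ~ Geometric(p=0.161) (number of trials until the first success, k ≥ 1).

To find P(0 < X ≤ 12), we use:
P(0 < X ≤ 12) = P(X ≤ 12) - P(X ≤ 0)
                 = F(12) - F(0)
                 = 0.878341 - 0.000000
                 = 0.878341

So there's approximately a 87.8% chance that X falls in this range.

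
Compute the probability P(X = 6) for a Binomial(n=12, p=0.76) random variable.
0.034027

We have X ~ Binomial(n=12, p=0.76).

For a Binomial distribution, the PMF gives us the probability of each outcome.

Using the PMF formula:
P(X = 6) = 0.034027

Rounded to 4 decimal places: 0.0340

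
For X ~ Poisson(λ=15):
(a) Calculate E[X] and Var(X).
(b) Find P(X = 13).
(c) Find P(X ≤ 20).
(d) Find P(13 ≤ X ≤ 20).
(a) E[X] = 15.0000, Var(X) = 15.0000
(b) P(X = 13) = 0.095607
(c) P(X ≤ 20) = 0.917029
(d) P(13 ≤ X ≤ 20) = 0.649418

We have X ~ Poisson(λ=15).

(a) Moments:
E[X] = 15.0000
Var(X) = 15.0000
σ = √Var(X) = 3.8730

(b) Point probability using PMF:
P(X = 13) = 0.095607

(c) Cumulative probability using CDF:
P(X ≤ 20) = F(20) = 0.917029

(d) Range probability:
P(13 ≤ X ≤ 20) = P(X ≤ 20) - P(X ≤ 12)
                   = F(20) - F(12)
                   = 0.917029 - 0.267611
                   = 0.649418

This means approximately 64.9% of outcomes fall in the interval [13, 20].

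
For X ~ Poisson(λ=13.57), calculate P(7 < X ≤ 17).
0.816452

We have X ~ Poisson(λ=13.57).

To find P(7 < X ≤ 17), we use:
P(7 < X ≤ 17) = P(X ≤ 17) - P(X ≤ 7)
                 = F(17) - F(7)
                 = 0.856405 - 0.039953
                 = 0.816452

So there's approximately a 81.6% chance that X falls in this range.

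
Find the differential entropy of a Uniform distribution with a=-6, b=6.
2.4849 nats

We have X ~ Uniform(a=-6, b=6).

The differential entropy measures the uncertainty or information content of the distribution.

For a Uniform distribution with a=-6, b=6:
h(X) = 2.4849 nats

(In bits, this would be 3.5850 bits.)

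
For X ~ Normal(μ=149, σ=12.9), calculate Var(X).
166.4100

We have X ~ Normal(μ=149, σ=12.9).

For a Normal distribution with μ=149, σ=12.9:
Var(X) = 166.4100

The variance measures the spread of the distribution around the mean.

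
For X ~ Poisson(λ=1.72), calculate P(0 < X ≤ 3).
0.724730

We have X ~ Poisson(λ=1.72).

To find P(0 < X ≤ 3), we use:
P(0 < X ≤ 3) = P(X ≤ 3) - P(X ≤ 0)
                 = F(3) - F(0)
                 = 0.903796 - 0.179066
                 = 0.724730

So there's approximately a 72.5% chance that X falls in this range.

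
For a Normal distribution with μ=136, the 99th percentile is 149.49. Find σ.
σ = 5.7988

For X ~ Normal(μ, σ), the p-th percentile satisfies x = μ + z_p × σ,
where z_p = Φ⁻¹(p) is the standard normal quantile.

Step 1: z_{0.99} = Φ⁻¹(0.99) = 2.3263

Step 2: Solve for σ:
149.49 = 136 + 2.3263 × σ
σ = (149.49 - 136) / 2.3263
σ = 13.49 / 2.3263
σ = 5.7988

Verification: μ + z × σ = 136 + 2.3263 × 5.7988 = 149.49 ✓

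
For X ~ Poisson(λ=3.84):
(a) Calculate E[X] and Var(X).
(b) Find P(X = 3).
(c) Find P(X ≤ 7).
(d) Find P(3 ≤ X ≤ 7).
(a) E[X] = 3.8400, Var(X) = 3.8400
(b) P(X = 3) = 0.202839
(c) P(X ≤ 7) = 0.957827
(d) P(3 ≤ X ≤ 7) = 0.695330

We have X ~ Poisson(λ=3.84).

(a) Moments:
E[X] = 3.8400
Var(X) = 3.8400
σ = √Var(X) = 1.9596

(b) Point probability using PMF:
P(X = 3) = 0.202839

(c) Cumulative probability using CDF:
P(X ≤ 7) = F(7) = 0.957827

(d) Range probability:
P(3 ≤ X ≤ 7) = P(X ≤ 7) - P(X ≤ 2)
                   = F(7) - F(2)
                   = 0.957827 - 0.262497
                   = 0.695330

This means approximately 69.5% of outcomes fall in the interval [3, 7].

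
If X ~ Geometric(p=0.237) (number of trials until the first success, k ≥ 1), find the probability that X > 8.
0.114867

We have X ~ Geometric(p=0.237) (number of trials until the first success, k ≥ 1).

P(X > 8) = 1 - P(X ≤ 8)
                = 1 - F(8)
                = 1 - 0.885133
                = 0.114867

So there's approximately a 11.5% chance that X exceeds 8.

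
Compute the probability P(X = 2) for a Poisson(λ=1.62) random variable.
0.259683

We have X ~ Poisson(λ=1.62).

For a Poisson distribution, the PMF gives us the probability of each outcome.

Using the PMF formula:
P(X = 2) = 0.259683

Rounded to 4 decimal places: 0.2597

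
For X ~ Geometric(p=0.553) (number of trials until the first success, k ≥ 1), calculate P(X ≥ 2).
0.447000

We have X ~ Geometric(p=0.553) (number of trials until the first success, k ≥ 1).

For discrete distributions, P(X ≥ 2) = 1 - P(X ≤ 1).

P(X ≤ 1) = 0.553000
P(X ≥ 2) = 1 - 0.553000 = 0.447000

So there's approximately a 44.7% chance that X is at least 2.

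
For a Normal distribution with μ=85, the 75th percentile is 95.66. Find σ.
σ = 15.8045

For X ~ Normal(μ, σ), the p-th percentile satisfies x = μ + z_p × σ,
where z_p = Φ⁻¹(p) is the standard normal quantile.

Step 1: z_{0.75} = Φ⁻¹(0.75) = 0.6745

Step 2: Solve for σ:
95.66 = 85 + 0.6745 × σ
σ = (95.66 - 85) / 0.6745
σ = 10.66 / 0.6745
σ = 15.8045

Verification: μ + z × σ = 85 + 0.6745 × 15.8045 = 95.66 ✓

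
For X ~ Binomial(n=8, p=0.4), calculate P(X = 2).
0.209019

We have X ~ Binomial(n=8, p=0.4).

For a Binomial distribution, the PMF gives us the probability of each outcome.

Using the PMF formula:
P(X = 2) = 0.209019

Rounded to 4 decimal places: 0.2090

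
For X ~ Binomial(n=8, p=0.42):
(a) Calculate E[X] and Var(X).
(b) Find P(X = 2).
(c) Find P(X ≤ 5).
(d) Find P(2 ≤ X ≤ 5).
(a) E[X] = 3.3600, Var(X) = 1.9488
(b) P(X = 2) = 0.188029
(c) P(X ≤ 5) = 0.936632
(d) P(2 ≤ X ≤ 5) = 0.849638

We have X ~ Binomial(n=8, p=0.42).

(a) Moments:
E[X] = 3.3600
Var(X) = 1.9488
σ = √Var(X) = 1.3960

(b) Point probability using PMF:
P(X = 2) = 0.188029

(c) Cumulative probability using CDF:
P(X ≤ 5) = F(5) = 0.936632

(d) Range probability:
P(2 ≤ X ≤ 5) = P(X ≤ 5) - P(X ≤ 1)
                   = F(5) - F(1)
                   = 0.936632 - 0.086995
                   = 0.849638

This means approximately 85.0% of outcomes fall in the interval [2, 5].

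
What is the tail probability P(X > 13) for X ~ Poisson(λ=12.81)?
0.406077

We have X ~ Poisson(λ=12.81).

P(X > 13) = 1 - P(X ≤ 13)
                = 1 - F(13)
                = 1 - 0.593923
                = 0.406077

So there's approximately a 40.6% chance that X exceeds 13.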